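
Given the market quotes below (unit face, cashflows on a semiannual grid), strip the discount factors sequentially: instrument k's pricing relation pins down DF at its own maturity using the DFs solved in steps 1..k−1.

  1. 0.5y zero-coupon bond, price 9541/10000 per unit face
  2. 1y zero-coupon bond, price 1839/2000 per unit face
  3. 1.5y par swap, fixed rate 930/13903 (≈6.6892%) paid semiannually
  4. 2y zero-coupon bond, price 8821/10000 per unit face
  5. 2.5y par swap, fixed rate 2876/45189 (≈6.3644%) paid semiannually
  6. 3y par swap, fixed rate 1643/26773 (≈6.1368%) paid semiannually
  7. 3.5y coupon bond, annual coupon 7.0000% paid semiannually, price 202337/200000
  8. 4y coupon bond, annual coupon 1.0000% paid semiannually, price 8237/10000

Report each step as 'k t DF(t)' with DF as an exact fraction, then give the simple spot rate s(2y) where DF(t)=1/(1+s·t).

step 1 [0.5y] zero: DF = P = 9541/10000 ≈ 0.954100
step 2 [1y] zero: DF = P = 1839/2000 ≈ 0.919500
step 3 [1.5y] swap r/2=465/13903: DF=(1 − 465/13903·(0.954100+0.919500))/(1+465/13903) = 907/1000 ≈ 0.907000
step 4 [2y] zero: DF = P = 8821/10000 ≈ 0.882100
step 5 [2.5y] swap r/2=1438/45189: DF=(1 − 1438/45189·(0.954100+0.919500+0.907000+0.882100))/(1+1438/45189) = 4281/5000 ≈ 0.856200
step 6 [3y] swap r/2=1643/53546: DF=(1 − 1643/53546·(0.954100+0.919500+0.907000+0.882100+0.856200))/(1+1643/53546) = 8357/10000 ≈ 0.835700
step 7 [3.5y] bond c/2=7/200: DF=(202337/200000 − 7/200·(0.954100+0.919500+0.907000+0.882100+0.856200+0.835700))/(1+7/200) = 1991/2500 ≈ 0.796400
step 8 [4y] bond c/2=1/200: DF=(8237/10000 − 1/200·(0.954100+0.919500+0.907000+0.882100+0.856200+0.835700+0.796400))/(1+1/200) = 789/1000 ≈ 0.789000

1 1/2 9541/10000
2 1 1839/2000
3 3/2 907/1000
4 2 8821/10000
5 5/2 4281/5000
6 3 8357/10000
7 7/2 1991/2500
8 4 789/1000
s(2y) = (1/(8821/10000) − 1)/(2) = 1179/17642 ≈ 6.6829%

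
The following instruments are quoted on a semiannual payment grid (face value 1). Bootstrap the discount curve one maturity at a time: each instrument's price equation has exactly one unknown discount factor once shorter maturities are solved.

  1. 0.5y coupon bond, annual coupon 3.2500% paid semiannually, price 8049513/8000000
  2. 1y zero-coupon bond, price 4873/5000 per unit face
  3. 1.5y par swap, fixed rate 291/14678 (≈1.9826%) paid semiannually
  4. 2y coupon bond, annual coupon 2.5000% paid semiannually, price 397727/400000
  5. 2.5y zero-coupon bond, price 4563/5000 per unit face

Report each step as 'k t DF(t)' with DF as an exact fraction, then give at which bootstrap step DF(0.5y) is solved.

1 1/2 9901/10000
2 1 4873/5000
3 3/2 9709/10000
4 2 4729/5000
5 5/2 4563/5000
DF(0.5y) is solved at step 1

step 1 [0.5y] bond c/2=13/800: DF=(8049513/8000000 − 13/800·(0))/(1+13/800) = 9901/10000 ≈ 0.990100
step 2 [1y] zero: DF = P = 4873/5000 ≈ 0.974600
step 3 [1.5y] swap r/2=291/29356: DF=(1 − 291/29356·(0.990100+0.974600))/(1+291/29356) = 9709/10000 ≈ 0.970900
step 4 [2y] bond c/2=1/80: DF=(397727/400000 − 1/80·(0.990100+0.974600+0.970900))/(1+1/80) = 4729/5000 ≈ 0.945800
step 5 [2.5y] zero: DF = P = 4563/5000 ≈ 0.912600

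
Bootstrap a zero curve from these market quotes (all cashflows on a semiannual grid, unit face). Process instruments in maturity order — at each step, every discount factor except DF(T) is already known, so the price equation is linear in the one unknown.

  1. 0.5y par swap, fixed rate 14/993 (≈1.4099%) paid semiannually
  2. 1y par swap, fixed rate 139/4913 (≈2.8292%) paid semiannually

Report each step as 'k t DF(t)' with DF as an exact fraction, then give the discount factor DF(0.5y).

1 1/2 993/1000
2 1 4861/5000
DF(0.5y) = 993/1000 ≈ 0.993000

step 1 [0.5y] swap r/2=7/993: DF=(1 − 7/993·(0))/(1+7/993) = 993/1000 ≈ 0.993000
step 2 [1y] swap r/2=139/9826: DF=(1 − 139/9826·(0.993000))/(1+139/9826) = 4861/5000 ≈ 0.972200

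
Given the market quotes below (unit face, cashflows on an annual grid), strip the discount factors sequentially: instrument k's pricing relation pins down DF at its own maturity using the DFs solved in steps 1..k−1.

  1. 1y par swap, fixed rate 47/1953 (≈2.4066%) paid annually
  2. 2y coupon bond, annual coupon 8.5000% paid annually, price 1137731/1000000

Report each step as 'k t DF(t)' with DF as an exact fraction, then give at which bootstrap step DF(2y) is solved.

1 1 1953/2000
2 2 9721/10000
DF(2y) is solved at step 2

step 1 [1y] swap r/1=47/1953: DF=(1 − 47/1953·(0))/(1+47/1953) = 1953/2000 ≈ 0.976500
step 2 [2y] bond c/1=17/200: DF=(1137731/1000000 − 17/200·(0.976500))/(1+17/200) = 9721/10000 ≈ 0.972100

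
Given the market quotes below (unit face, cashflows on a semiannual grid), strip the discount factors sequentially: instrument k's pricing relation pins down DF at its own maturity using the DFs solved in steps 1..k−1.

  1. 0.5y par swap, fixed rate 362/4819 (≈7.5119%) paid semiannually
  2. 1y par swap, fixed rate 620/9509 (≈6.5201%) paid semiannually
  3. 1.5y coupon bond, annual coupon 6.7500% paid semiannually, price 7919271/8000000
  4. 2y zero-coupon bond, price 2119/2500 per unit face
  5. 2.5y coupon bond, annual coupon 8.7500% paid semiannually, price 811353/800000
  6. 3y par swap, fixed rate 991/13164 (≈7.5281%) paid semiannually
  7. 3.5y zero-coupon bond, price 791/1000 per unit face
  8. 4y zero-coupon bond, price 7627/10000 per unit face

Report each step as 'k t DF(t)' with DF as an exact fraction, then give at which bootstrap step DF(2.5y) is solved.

1 1/2 4819/5000
2 1 469/500
3 3/2 1791/2000
4 2 2119/2500
5 5/2 8189/10000
6 3 4009/5000
7 7/2 791/1000
8 4 7627/10000
DF(2.5y) is solved at step 5

step 1 [0.5y] swap r/2=181/4819: DF=(1 − 181/4819·(0))/(1+181/4819) = 4819/5000 ≈ 0.963800
step 2 [1y] swap r/2=310/9509: DF=(1 − 310/9509·(0.963800))/(1+310/9509) = 469/500 ≈ 0.938000
step 3 [1.5y] bond c/2=27/800: DF=(7919271/8000000 − 27/800·(0.963800+0.938000))/(1+27/800) = 1791/2000 ≈ 0.895500
step 4 [2y] zero: DF = P = 2119/2500 ≈ 0.847600
step 5 [2.5y] bond c/2=7/160: DF=(811353/800000 − 7/160·(0.963800+0.938000+0.895500+0.847600))/(1+7/160) = 8189/10000 ≈ 0.818900
step 6 [3y] swap r/2=991/26328: DF=(1 − 991/26328·(0.963800+0.938000+0.895500+0.847600+0.818900))/(1+991/26328) = 4009/5000 ≈ 0.801800
step 7 [3.5y] zero: DF = P = 791/1000 ≈ 0.791000
step 8 [4y] zero: DF = P = 7627/10000 ≈ 0.762700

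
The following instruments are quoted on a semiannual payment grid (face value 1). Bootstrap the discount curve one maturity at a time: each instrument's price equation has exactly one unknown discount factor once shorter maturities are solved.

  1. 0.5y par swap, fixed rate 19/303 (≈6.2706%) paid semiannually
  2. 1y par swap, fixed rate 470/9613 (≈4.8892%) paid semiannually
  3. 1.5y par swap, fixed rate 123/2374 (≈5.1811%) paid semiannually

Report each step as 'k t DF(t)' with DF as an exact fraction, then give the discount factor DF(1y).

step 1 [0.5y] swap r/2=19/606: DF=(1 − 19/606·(0))/(1+19/606) = 606/625 ≈ 0.969600
step 2 [1y] swap r/2=235/9613: DF=(1 − 235/9613·(0.969600))/(1+235/9613) = 953/1000 ≈ 0.953000
step 3 [1.5y] swap r/2=123/4748: DF=(1 − 123/4748·(0.969600+0.953000))/(1+123/4748) = 4631/5000 ≈ 0.926200

1 1/2 606/625
2 1 953/1000
3 3/2 4631/5000
DF(1y) = 953/1000 ≈ 0.953000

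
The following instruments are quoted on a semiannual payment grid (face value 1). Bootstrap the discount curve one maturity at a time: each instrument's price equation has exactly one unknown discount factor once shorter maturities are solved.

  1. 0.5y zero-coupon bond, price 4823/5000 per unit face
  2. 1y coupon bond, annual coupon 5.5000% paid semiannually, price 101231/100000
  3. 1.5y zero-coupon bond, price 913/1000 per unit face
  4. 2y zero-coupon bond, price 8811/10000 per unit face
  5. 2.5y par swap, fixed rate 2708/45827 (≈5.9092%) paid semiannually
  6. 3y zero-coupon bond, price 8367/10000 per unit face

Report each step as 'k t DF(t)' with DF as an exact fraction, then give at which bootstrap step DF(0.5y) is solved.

step 1 [0.5y] zero: DF = P = 4823/5000 ≈ 0.964600
step 2 [1y] bond c/2=11/400: DF=(101231/100000 − 11/400·(0.964600))/(1+11/400) = 4797/5000 ≈ 0.959400
step 3 [1.5y] zero: DF = P = 913/1000 ≈ 0.913000
step 4 [2y] zero: DF = P = 8811/10000 ≈ 0.881100
step 5 [2.5y] swap r/2=1354/45827: DF=(1 − 1354/45827·(0.964600+0.959400+0.913000+0.881100))/(1+1354/45827) = 4323/5000 ≈ 0.864600
step 6 [3y] zero: DF = P = 8367/10000 ≈ 0.836700

1 1/2 4823/5000
2 1 4797/5000
3 3/2 913/1000
4 2 8811/10000
5 5/2 4323/5000
6 3 8367/10000
DF(0.5y) is solved at step 1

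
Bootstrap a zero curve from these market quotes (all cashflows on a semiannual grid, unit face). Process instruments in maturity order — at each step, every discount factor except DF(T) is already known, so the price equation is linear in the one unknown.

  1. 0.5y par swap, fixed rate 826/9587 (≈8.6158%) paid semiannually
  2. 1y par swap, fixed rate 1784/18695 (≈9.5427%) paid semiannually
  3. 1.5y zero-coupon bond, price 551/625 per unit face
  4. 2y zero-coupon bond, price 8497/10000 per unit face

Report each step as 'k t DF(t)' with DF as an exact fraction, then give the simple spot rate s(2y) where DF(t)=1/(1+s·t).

step 1 [0.5y] swap r/2=413/9587: DF=(1 − 413/9587·(0))/(1+413/9587) = 9587/10000 ≈ 0.958700
step 2 [1y] swap r/2=892/18695: DF=(1 − 892/18695·(0.958700))/(1+892/18695) = 2277/2500 ≈ 0.910800
step 3 [1.5y] zero: DF = P = 551/625 ≈ 0.881600
step 4 [2y] zero: DF = P = 8497/10000 ≈ 0.849700

1 1/2 9587/10000
2 1 2277/2500
3 3/2 551/625
4 2 8497/10000
s(2y) = (1/(8497/10000) − 1)/(2) = 1503/16994 ≈ 8.8443%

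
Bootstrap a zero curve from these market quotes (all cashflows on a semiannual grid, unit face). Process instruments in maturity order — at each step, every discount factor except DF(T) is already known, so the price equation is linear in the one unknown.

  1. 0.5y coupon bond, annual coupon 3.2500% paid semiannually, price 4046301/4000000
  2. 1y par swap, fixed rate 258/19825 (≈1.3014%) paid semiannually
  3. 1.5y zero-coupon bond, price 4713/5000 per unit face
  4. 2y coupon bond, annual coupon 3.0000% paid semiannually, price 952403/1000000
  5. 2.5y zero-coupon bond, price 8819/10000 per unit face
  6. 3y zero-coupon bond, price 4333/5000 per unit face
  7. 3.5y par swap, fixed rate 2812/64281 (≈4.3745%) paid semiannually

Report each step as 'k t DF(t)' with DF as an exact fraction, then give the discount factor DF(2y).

step 1 [0.5y] bond c/2=13/800: DF=(4046301/4000000 − 13/800·(0))/(1+13/800) = 4977/5000 ≈ 0.995400
step 2 [1y] swap r/2=129/19825: DF=(1 − 129/19825·(0.995400))/(1+129/19825) = 9871/10000 ≈ 0.987100
step 3 [1.5y] zero: DF = P = 4713/5000 ≈ 0.942600
step 4 [2y] bond c/2=3/200: DF=(952403/1000000 − 3/200·(0.995400+0.987100+0.942600))/(1+3/200) = 8951/10000 ≈ 0.895100
step 5 [2.5y] zero: DF = P = 8819/10000 ≈ 0.881900
step 6 [3y] zero: DF = P = 4333/5000 ≈ 0.866600
step 7 [3.5y] swap r/2=1406/64281: DF=(1 − 1406/64281·(0.995400+0.987100+0.942600+0.895100+0.881900+0.866600))/(1+1406/64281) = 4297/5000 ≈ 0.859400

1 1/2 4977/5000
2 1 9871/10000
3 3/2 4713/5000
4 2 8951/10000
5 5/2 8819/10000
6 3 4333/5000
7 7/2 4297/5000
DF(2y) = 8951/10000 ≈ 0.895100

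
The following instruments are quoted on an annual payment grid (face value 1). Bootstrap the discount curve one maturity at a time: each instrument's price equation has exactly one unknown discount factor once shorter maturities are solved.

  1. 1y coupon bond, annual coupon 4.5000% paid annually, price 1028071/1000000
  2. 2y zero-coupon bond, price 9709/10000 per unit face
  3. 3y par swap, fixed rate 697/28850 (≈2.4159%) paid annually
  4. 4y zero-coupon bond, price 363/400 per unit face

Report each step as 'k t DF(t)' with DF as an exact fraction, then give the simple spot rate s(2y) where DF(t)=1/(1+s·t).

step 1 [1y] bond c/1=9/200: DF=(1028071/1000000 − 9/200·(0))/(1+9/200) = 4919/5000 ≈ 0.983800
step 2 [2y] zero: DF = P = 9709/10000 ≈ 0.970900
step 3 [3y] swap r/1=697/28850: DF=(1 − 697/28850·(0.983800+0.970900))/(1+697/28850) = 9303/10000 ≈ 0.930300
step 4 [4y] zero: DF = P = 363/400 ≈ 0.907500

1 1 4919/5000
2 2 9709/10000
3 3 9303/10000
4 4 363/400
s(2y) = (1/(9709/10000) − 1)/(2) = 291/19418 ≈ 1.4986%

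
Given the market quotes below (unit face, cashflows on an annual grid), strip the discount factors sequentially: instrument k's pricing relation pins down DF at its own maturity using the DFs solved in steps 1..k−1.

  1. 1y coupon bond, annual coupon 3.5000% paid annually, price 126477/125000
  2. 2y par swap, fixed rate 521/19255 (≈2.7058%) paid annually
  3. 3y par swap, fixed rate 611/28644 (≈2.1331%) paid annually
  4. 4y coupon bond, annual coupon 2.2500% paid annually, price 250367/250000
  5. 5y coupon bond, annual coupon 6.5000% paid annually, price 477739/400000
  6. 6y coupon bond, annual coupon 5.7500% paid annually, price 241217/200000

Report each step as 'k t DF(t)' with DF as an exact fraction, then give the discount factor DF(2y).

step 1 [1y] bond c/1=7/200: DF=(126477/125000 − 7/200·(0))/(1+7/200) = 611/625 ≈ 0.977600
step 2 [2y] swap r/1=521/19255: DF=(1 − 521/19255·(0.977600))/(1+521/19255) = 9479/10000 ≈ 0.947900
step 3 [3y] swap r/1=611/28644: DF=(1 − 611/28644·(0.977600+0.947900))/(1+611/28644) = 9389/10000 ≈ 0.938900
step 4 [4y] bond c/1=9/400: DF=(250367/250000 − 9/400·(0.977600+0.947900+0.938900))/(1+9/400) = 2291/2500 ≈ 0.916400
step 5 [5y] bond c/1=13/200: DF=(477739/400000 − 13/200·(0.977600+0.947900+0.938900+0.916400))/(1+13/200) = 8907/10000 ≈ 0.890700
step 6 [6y] bond c/1=23/400: DF=(241217/200000 − 23/400·(0.977600+0.947900+0.938900+0.916400+0.890700))/(1+23/400) = 1773/2000 ≈ 0.886500

1 1 611/625
2 2 9479/10000
3 3 9389/10000
4 4 2291/2500
5 5 8907/10000
6 6 1773/2000
DF(2y) = 9479/10000 ≈ 0.947900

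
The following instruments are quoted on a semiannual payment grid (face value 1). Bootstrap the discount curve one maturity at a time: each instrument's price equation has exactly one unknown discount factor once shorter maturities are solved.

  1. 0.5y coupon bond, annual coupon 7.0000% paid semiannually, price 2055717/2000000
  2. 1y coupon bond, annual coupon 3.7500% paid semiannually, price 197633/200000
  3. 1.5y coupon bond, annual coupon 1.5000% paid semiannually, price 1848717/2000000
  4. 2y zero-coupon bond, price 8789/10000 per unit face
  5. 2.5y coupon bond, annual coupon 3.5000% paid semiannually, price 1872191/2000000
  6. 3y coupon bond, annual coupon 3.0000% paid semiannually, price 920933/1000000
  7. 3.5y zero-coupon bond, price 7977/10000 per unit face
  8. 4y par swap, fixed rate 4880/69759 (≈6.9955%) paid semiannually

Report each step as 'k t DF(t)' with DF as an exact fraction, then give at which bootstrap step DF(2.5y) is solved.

1 1/2 9931/10000
2 1 9517/10000
3 3/2 903/1000
4 2 8789/10000
5 5/2 8559/10000
6 3 2099/2500
7 7/2 7977/10000
8 4 189/250
DF(2.5y) is solved at step 5

step 1 [0.5y] bond c/2=7/200: DF=(2055717/2000000 − 7/200·(0))/(1+7/200) = 9931/10000 ≈ 0.993100
step 2 [1y] bond c/2=3/160: DF=(197633/200000 − 3/160·(0.993100))/(1+3/160) = 9517/10000 ≈ 0.951700
step 3 [1.5y] bond c/2=3/400: DF=(1848717/2000000 − 3/400·(0.993100+0.951700))/(1+3/400) = 903/1000 ≈ 0.903000
step 4 [2y] zero: DF = P = 8789/10000 ≈ 0.878900
step 5 [2.5y] bond c/2=7/400: DF=(1872191/2000000 − 7/400·(0.993100+0.951700+0.903000+0.878900))/(1+7/400) = 8559/10000 ≈ 0.855900
step 6 [3y] bond c/2=3/200: DF=(920933/1000000 − 3/200·(0.993100+0.951700+0.903000+0.878900+0.855900))/(1+3/200) = 2099/2500 ≈ 0.839600
step 7 [3.5y] zero: DF = P = 7977/10000 ≈ 0.797700
step 8 [4y] swap r/2=2440/69759: DF=(1 − 2440/69759·(0.993100+0.951700+0.903000+0.878900+0.855900+0.839600+0.797700))/(1+2440/69759) = 189/250 ≈ 0.756000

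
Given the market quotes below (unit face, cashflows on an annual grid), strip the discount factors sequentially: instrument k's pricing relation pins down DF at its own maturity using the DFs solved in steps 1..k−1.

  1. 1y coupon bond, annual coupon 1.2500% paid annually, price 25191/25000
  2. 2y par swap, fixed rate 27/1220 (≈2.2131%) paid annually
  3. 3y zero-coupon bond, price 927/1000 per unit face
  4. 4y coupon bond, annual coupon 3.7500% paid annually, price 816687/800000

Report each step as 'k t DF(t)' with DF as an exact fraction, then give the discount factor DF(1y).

step 1 [1y] bond c/1=1/80: DF=(25191/25000 − 1/80·(0))/(1+1/80) = 622/625 ≈ 0.995200
step 2 [2y] swap r/1=27/1220: DF=(1 − 27/1220·(0.995200))/(1+27/1220) = 598/625 ≈ 0.956800
step 3 [3y] zero: DF = P = 927/1000 ≈ 0.927000
step 4 [4y] bond c/1=3/80: DF=(816687/800000 − 3/80·(0.995200+0.956800+0.927000))/(1+3/80) = 8799/10000 ≈ 0.879900

1 1 622/625
2 2 598/625
3 3 927/1000
4 4 8799/10000
DF(1y) = 622/625 ≈ 0.995200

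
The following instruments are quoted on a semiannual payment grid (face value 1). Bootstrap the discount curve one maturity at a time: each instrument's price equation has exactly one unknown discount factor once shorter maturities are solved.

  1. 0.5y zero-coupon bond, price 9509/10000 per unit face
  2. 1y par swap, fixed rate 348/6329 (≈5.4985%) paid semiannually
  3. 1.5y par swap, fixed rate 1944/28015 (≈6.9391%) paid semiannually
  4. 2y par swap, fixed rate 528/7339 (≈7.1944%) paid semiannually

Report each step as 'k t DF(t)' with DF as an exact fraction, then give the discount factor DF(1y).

1 1/2 9509/10000
2 1 4739/5000
3 3/2 2257/2500
4 2 217/250
DF(1y) = 4739/5000 ≈ 0.947800

step 1 [0.5y] zero: DF = P = 9509/10000 ≈ 0.950900
step 2 [1y] swap r/2=174/6329: DF=(1 − 174/6329·(0.950900))/(1+174/6329) = 4739/5000 ≈ 0.947800
step 3 [1.5y] swap r/2=972/28015: DF=(1 − 972/28015·(0.950900+0.947800))/(1+972/28015) = 2257/2500 ≈ 0.902800
step 4 [2y] swap r/2=264/7339: DF=(1 − 264/7339·(0.950900+0.947800+0.902800))/(1+264/7339) = 217/250 ≈ 0.868000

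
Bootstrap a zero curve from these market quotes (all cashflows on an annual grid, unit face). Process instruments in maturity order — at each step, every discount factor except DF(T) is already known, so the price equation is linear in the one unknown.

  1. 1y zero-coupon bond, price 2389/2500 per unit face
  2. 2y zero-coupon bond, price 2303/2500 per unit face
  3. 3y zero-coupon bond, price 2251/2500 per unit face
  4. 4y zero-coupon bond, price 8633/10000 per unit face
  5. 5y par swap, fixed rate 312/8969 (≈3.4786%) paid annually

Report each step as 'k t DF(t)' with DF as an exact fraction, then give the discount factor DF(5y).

1 1 2389/2500
2 2 2303/2500
3 3 2251/2500
4 4 8633/10000
5 5 211/250
DF(5y) = 211/250 ≈ 0.844000

step 1 [1y] zero: DF = P = 2389/2500 ≈ 0.955600
step 2 [2y] zero: DF = P = 2303/2500 ≈ 0.921200
step 3 [3y] zero: DF = P = 2251/2500 ≈ 0.900400
step 4 [4y] zero: DF = P = 8633/10000 ≈ 0.863300
step 5 [5y] swap r/1=312/8969: DF=(1 − 312/8969·(0.955600+0.921200+0.900400+0.863300))/(1+312/8969) = 211/250 ≈ 0.844000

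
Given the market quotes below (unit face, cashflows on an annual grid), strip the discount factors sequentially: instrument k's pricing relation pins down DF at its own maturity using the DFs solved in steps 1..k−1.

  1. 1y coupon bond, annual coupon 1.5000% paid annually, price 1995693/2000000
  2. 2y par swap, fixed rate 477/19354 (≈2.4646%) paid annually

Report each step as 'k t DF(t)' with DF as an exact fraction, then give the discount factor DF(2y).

step 1 [1y] bond c/1=3/200: DF=(1995693/2000000 − 3/200·(0))/(1+3/200) = 9831/10000 ≈ 0.983100
step 2 [2y] swap r/1=477/19354: DF=(1 − 477/19354·(0.983100))/(1+477/19354) = 9523/10000 ≈ 0.952300

1 1 9831/10000
2 2 9523/10000
DF(2y) = 9523/10000 ≈ 0.952300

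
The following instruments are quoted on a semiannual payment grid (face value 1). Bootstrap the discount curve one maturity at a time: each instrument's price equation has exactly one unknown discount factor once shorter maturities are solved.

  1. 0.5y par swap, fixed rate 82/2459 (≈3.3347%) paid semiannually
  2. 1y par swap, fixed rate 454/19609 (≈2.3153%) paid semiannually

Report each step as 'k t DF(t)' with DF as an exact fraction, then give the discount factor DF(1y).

step 1 [0.5y] swap r/2=41/2459: DF=(1 − 41/2459·(0))/(1+41/2459) = 2459/2500 ≈ 0.983600
step 2 [1y] swap r/2=227/19609: DF=(1 − 227/19609·(0.983600))/(1+227/19609) = 9773/10000 ≈ 0.977300

1 1/2 2459/2500
2 1 9773/10000
DF(1y) = 9773/10000 ≈ 0.977300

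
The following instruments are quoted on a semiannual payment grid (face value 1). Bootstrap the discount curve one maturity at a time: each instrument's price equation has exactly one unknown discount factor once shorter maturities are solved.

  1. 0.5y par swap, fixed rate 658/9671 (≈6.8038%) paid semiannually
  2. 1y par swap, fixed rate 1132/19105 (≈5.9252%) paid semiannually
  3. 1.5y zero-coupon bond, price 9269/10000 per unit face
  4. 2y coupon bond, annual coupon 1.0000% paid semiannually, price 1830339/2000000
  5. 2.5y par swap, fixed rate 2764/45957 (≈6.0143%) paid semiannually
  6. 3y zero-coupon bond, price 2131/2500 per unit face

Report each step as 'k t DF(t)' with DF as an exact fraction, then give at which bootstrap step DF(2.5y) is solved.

1 1/2 9671/10000
2 1 4717/5000
3 3/2 9269/10000
4 2 1793/2000
5 5/2 4309/5000
6 3 2131/2500
DF(2.5y) is solved at step 5

step 1 [0.5y] swap r/2=329/9671: DF=(1 − 329/9671·(0))/(1+329/9671) = 9671/10000 ≈ 0.967100
step 2 [1y] swap r/2=566/19105: DF=(1 − 566/19105·(0.967100))/(1+566/19105) = 4717/5000 ≈ 0.943400
step 3 [1.5y] zero: DF = P = 9269/10000 ≈ 0.926900
step 4 [2y] bond c/2=1/200: DF=(1830339/2000000 − 1/200·(0.967100+0.943400+0.926900))/(1+1/200) = 1793/2000 ≈ 0.896500
step 5 [2.5y] swap r/2=1382/45957: DF=(1 − 1382/45957·(0.967100+0.943400+0.926900+0.896500))/(1+1382/45957) = 4309/5000 ≈ 0.861800
step 6 [3y] zero: DF = P = 2131/2500 ≈ 0.852400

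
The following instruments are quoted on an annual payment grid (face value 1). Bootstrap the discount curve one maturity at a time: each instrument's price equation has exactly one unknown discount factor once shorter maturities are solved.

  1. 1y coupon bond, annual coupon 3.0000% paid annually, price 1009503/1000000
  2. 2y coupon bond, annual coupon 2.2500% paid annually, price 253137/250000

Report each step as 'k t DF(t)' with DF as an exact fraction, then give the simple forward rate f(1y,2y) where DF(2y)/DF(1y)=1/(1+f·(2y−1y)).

step 1 [1y] bond c/1=3/100: DF=(1009503/1000000 − 3/100·(0))/(1+3/100) = 9801/10000 ≈ 0.980100
step 2 [2y] bond c/1=9/400: DF=(253137/250000 − 9/400·(0.980100))/(1+9/400) = 9687/10000 ≈ 0.968700

1 1 9801/10000
2 2 9687/10000
f(1y,2y) = ((9801/10000)/(9687/10000) − 1)/(1) = 38/3229 ≈ 1.1768%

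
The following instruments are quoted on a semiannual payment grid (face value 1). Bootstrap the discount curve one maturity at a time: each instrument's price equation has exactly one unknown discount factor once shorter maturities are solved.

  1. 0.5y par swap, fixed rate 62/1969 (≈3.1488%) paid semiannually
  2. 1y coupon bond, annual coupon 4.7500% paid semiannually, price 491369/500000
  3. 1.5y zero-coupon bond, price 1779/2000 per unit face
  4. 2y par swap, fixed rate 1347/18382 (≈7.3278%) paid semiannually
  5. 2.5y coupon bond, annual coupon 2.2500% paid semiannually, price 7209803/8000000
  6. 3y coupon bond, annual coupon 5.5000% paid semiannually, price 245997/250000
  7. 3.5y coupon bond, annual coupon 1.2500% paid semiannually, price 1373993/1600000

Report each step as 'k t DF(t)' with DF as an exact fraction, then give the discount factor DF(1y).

1 1/2 1969/2000
2 1 9371/10000
3 3/2 1779/2000
4 2 8653/10000
5 5/2 8503/10000
6 3 1673/2000
7 7/2 8201/10000
DF(1y) = 9371/10000 ≈ 0.937100

step 1 [0.5y] swap r/2=31/1969: DF=(1 − 31/1969·(0))/(1+31/1969) = 1969/2000 ≈ 0.984500
step 2 [1y] bond c/2=19/800: DF=(491369/500000 − 19/800·(0.984500))/(1+19/800) = 9371/10000 ≈ 0.937100
step 3 [1.5y] zero: DF = P = 1779/2000 ≈ 0.889500
step 4 [2y] swap r/2=1347/36764: DF=(1 − 1347/36764·(0.984500+0.937100+0.889500))/(1+1347/36764) = 8653/10000 ≈ 0.865300
step 5 [2.5y] bond c/2=9/800: DF=(7209803/8000000 − 9/800·(0.984500+0.937100+0.889500+0.865300))/(1+9/800) = 8503/10000 ≈ 0.850300
step 6 [3y] bond c/2=11/400: DF=(245997/250000 − 11/400·(0.984500+0.937100+0.889500+0.865300+0.850300))/(1+11/400) = 1673/2000 ≈ 0.836500
step 7 [3.5y] bond c/2=1/160: DF=(1373993/1600000 − 1/160·(0.984500+0.937100+0.889500+0.865300+0.850300+0.836500))/(1+1/160) = 8201/10000 ≈ 0.820100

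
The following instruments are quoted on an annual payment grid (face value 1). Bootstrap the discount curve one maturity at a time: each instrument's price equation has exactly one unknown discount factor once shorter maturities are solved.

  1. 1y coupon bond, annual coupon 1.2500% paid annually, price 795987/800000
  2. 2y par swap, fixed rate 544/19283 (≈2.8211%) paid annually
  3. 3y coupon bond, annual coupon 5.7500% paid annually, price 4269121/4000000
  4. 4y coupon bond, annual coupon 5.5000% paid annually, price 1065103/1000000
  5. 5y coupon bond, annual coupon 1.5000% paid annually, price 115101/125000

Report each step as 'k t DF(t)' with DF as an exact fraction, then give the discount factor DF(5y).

1 1 9827/10000
2 2 591/625
3 3 2261/2500
4 4 8619/10000
5 5 4263/5000
DF(5y) = 4263/5000 ≈ 0.852600

step 1 [1y] bond c/1=1/80: DF=(795987/800000 − 1/80·(0))/(1+1/80) = 9827/10000 ≈ 0.982700
step 2 [2y] swap r/1=544/19283: DF=(1 − 544/19283·(0.982700))/(1+544/19283) = 591/625 ≈ 0.945600
step 3 [3y] bond c/1=23/400: DF=(4269121/4000000 − 23/400·(0.982700+0.945600))/(1+23/400) = 2261/2500 ≈ 0.904400
step 4 [4y] bond c/1=11/200: DF=(1065103/1000000 − 11/200·(0.982700+0.945600+0.904400))/(1+11/200) = 8619/10000 ≈ 0.861900
step 5 [5y] bond c/1=3/200: DF=(115101/125000 − 3/200·(0.982700+0.945600+0.904400+0.861900))/(1+3/200) = 4263/5000 ≈ 0.852600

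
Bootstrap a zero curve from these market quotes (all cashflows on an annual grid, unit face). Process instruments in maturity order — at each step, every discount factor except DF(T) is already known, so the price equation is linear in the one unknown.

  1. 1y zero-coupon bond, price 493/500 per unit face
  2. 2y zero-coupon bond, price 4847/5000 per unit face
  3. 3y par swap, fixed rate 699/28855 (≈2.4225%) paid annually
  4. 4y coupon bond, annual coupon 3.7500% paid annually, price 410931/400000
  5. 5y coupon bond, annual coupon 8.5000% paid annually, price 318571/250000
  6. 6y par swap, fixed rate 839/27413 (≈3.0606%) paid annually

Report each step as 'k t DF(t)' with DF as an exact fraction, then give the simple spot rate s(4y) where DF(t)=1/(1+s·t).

1 1 493/500
2 2 4847/5000
3 3 9301/10000
4 4 8859/10000
5 5 879/1000
6 6 4161/5000
s(4y) = (1/(8859/10000) − 1)/(4) = 1141/35436 ≈ 3.2199%

step 1 [1y] zero: DF = P = 493/500 ≈ 0.986000
step 2 [2y] zero: DF = P = 4847/5000 ≈ 0.969400
step 3 [3y] swap r/1=699/28855: DF=(1 − 699/28855·(0.986000+0.969400))/(1+699/28855) = 9301/10000 ≈ 0.930100
step 4 [4y] bond c/1=3/80: DF=(410931/400000 − 3/80·(0.986000+0.969400+0.930100))/(1+3/80) = 8859/10000 ≈ 0.885900
step 5 [5y] bond c/1=17/200: DF=(318571/250000 − 17/200·(0.986000+0.969400+0.930100+0.885900))/(1+17/200) = 879/1000 ≈ 0.879000
step 6 [6y] swap r/1=839/27413: DF=(1 − 839/27413·(0.986000+0.969400+0.930100+0.885900+0.879000))/(1+839/27413) = 4161/5000 ≈ 0.832200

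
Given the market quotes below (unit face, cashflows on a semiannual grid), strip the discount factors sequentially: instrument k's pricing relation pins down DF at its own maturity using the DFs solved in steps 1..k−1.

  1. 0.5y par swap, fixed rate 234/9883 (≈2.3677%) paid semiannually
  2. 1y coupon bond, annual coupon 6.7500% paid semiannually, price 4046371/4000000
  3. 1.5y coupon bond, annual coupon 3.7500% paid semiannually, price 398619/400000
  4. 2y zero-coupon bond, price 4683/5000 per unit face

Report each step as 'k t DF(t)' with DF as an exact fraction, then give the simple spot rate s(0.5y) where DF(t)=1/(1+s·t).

1 1/2 9883/10000
2 1 9463/10000
3 3/2 4713/5000
4 2 4683/5000
s(0.5y) = (1/(9883/10000) − 1)/(1/2) = 234/9883 ≈ 2.3677%

step 1 [0.5y] swap r/2=117/9883: DF=(1 − 117/9883·(0))/(1+117/9883) = 9883/10000 ≈ 0.988300
step 2 [1y] bond c/2=27/800: DF=(4046371/4000000 − 27/800·(0.988300))/(1+27/800) = 9463/10000 ≈ 0.946300
step 3 [1.5y] bond c/2=3/160: DF=(398619/400000 − 3/160·(0.988300+0.946300))/(1+3/160) = 4713/5000 ≈ 0.942600
step 4 [2y] zero: DF = P = 4683/5000 ≈ 0.936600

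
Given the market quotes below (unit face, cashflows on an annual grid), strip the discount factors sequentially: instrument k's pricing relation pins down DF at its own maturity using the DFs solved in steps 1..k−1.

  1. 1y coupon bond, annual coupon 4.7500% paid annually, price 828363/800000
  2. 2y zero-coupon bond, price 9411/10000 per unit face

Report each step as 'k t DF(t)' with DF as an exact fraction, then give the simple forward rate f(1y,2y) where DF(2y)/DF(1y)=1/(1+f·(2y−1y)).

1 1 1977/2000
2 2 9411/10000
f(1y,2y) = ((1977/2000)/(9411/10000) − 1)/(1) = 158/3137 ≈ 5.0367%

step 1 [1y] bond c/1=19/400: DF=(828363/800000 − 19/400·(0))/(1+19/400) = 1977/2000 ≈ 0.988500
step 2 [2y] zero: DF = P = 9411/10000 ≈ 0.941100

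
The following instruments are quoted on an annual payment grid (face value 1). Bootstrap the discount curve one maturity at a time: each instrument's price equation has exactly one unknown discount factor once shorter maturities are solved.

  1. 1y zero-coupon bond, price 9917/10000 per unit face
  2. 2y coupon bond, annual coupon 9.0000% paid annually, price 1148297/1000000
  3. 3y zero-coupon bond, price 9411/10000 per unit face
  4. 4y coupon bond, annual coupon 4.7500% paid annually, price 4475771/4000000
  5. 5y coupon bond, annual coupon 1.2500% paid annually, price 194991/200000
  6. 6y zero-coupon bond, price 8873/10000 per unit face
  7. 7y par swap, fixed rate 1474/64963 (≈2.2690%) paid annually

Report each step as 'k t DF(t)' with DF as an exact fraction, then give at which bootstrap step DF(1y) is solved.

step 1 [1y] zero: DF = P = 9917/10000 ≈ 0.991700
step 2 [2y] bond c/1=9/100: DF=(1148297/1000000 − 9/100·(0.991700))/(1+9/100) = 2429/2500 ≈ 0.971600
step 3 [3y] zero: DF = P = 9411/10000 ≈ 0.941100
step 4 [4y] bond c/1=19/400: DF=(4475771/4000000 − 19/400·(0.991700+0.971600+0.941100))/(1+19/400) = 1873/2000 ≈ 0.936500
step 5 [5y] bond c/1=1/80: DF=(194991/200000 − 1/80·(0.991700+0.971600+0.941100+0.936500))/(1+1/80) = 1831/2000 ≈ 0.915500
step 6 [6y] zero: DF = P = 8873/10000 ≈ 0.887300
step 7 [7y] swap r/1=1474/64963: DF=(1 − 1474/64963·(0.991700+0.971600+0.941100+0.936500+0.915500+0.887300))/(1+1474/64963) = 4263/5000 ≈ 0.852600

1 1 9917/10000
2 2 2429/2500
3 3 9411/10000
4 4 1873/2000
5 5 1831/2000
6 6 8873/10000
7 7 4263/5000
DF(1y) is solved at step 1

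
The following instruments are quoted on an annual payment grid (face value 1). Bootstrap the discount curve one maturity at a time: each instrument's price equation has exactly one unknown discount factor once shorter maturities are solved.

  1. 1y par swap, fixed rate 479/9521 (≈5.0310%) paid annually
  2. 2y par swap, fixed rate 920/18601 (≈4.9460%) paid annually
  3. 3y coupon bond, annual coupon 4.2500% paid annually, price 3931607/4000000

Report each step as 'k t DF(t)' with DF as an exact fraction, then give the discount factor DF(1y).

1 1 9521/10000
2 2 227/250
3 3 867/1000
DF(1y) = 9521/10000 ≈ 0.952100

step 1 [1y] swap r/1=479/9521: DF=(1 − 479/9521·(0))/(1+479/9521) = 9521/10000 ≈ 0.952100
step 2 [2y] swap r/1=920/18601: DF=(1 − 920/18601·(0.952100))/(1+920/18601) = 227/250 ≈ 0.908000
step 3 [3y] bond c/1=17/400: DF=(3931607/4000000 − 17/400·(0.952100+0.908000))/(1+17/400) = 867/1000 ≈ 0.867000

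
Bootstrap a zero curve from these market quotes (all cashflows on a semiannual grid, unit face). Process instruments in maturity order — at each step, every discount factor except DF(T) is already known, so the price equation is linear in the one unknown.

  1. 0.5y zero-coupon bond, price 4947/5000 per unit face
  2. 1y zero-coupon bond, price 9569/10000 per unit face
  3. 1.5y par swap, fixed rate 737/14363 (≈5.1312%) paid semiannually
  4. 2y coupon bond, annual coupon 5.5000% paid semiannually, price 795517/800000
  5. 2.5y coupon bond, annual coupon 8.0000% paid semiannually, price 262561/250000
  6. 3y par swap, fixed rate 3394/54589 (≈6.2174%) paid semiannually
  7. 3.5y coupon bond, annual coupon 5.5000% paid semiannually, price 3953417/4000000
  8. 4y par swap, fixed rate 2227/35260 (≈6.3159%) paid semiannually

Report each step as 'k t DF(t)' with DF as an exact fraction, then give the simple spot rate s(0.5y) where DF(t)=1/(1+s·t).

step 1 [0.5y] zero: DF = P = 4947/5000 ≈ 0.989400
step 2 [1y] zero: DF = P = 9569/10000 ≈ 0.956900
step 3 [1.5y] swap r/2=737/28726: DF=(1 − 737/28726·(0.989400+0.956900))/(1+737/28726) = 9263/10000 ≈ 0.926300
step 4 [2y] bond c/2=11/400: DF=(795517/800000 − 11/400·(0.989400+0.956900+0.926300))/(1+11/400) = 8909/10000 ≈ 0.890900
step 5 [2.5y] bond c/2=1/25: DF=(262561/250000 − 1/25·(0.989400+0.956900+0.926300+0.890900))/(1+1/25) = 8651/10000 ≈ 0.865100
step 6 [3y] swap r/2=1697/54589: DF=(1 − 1697/54589·(0.989400+0.956900+0.926300+0.890900+0.865100))/(1+1697/54589) = 8303/10000 ≈ 0.830300
step 7 [3.5y] bond c/2=11/400: DF=(3953417/4000000 − 11/400·(0.989400+0.956900+0.926300+0.890900+0.865100+0.830300))/(1+11/400) = 4079/5000 ≈ 0.815800
step 8 [4y] swap r/2=2227/70520: DF=(1 − 2227/70520·(0.989400+0.956900+0.926300+0.890900+0.865100+0.830300+0.815800))/(1+2227/70520) = 7773/10000 ≈ 0.777300

1 1/2 4947/5000
2 1 9569/10000
3 3/2 9263/10000
4 2 8909/10000
5 5/2 8651/10000
6 3 8303/10000
7 7/2 4079/5000
8 4 7773/10000
s(0.5y) = (1/(4947/5000) − 1)/(1/2) = 106/4947 ≈ 2.1427%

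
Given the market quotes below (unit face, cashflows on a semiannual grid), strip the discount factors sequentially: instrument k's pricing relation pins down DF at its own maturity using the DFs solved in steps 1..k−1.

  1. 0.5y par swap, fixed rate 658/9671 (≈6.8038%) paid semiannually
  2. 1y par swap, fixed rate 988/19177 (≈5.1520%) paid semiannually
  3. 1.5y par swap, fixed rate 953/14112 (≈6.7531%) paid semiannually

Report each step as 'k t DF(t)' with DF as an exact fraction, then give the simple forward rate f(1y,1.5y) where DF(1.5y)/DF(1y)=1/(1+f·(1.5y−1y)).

step 1 [0.5y] swap r/2=329/9671: DF=(1 − 329/9671·(0))/(1+329/9671) = 9671/10000 ≈ 0.967100
step 2 [1y] swap r/2=494/19177: DF=(1 − 494/19177·(0.967100))/(1+494/19177) = 4753/5000 ≈ 0.950600
step 3 [1.5y] swap r/2=953/28224: DF=(1 − 953/28224·(0.967100+0.950600))/(1+953/28224) = 9047/10000 ≈ 0.904700

1 1/2 9671/10000
2 1 4753/5000
3 3/2 9047/10000
f(1y,1.5y) = ((4753/5000)/(9047/10000) − 1)/(1/2) = 918/9047 ≈ 10.1470%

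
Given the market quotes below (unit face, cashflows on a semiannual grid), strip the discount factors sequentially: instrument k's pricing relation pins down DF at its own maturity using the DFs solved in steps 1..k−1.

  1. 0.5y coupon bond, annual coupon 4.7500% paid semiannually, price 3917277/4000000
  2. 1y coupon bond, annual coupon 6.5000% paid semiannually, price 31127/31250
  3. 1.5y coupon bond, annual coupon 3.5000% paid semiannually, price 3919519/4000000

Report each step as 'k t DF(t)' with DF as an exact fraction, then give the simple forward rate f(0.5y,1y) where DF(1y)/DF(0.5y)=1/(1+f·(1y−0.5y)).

1 1/2 4783/5000
2 1 4673/5000
3 3/2 1861/2000
f(0.5y,1y) = ((4783/5000)/(4673/5000) − 1)/(1/2) = 220/4673 ≈ 4.7079%

step 1 [0.5y] bond c/2=19/800: DF=(3917277/4000000 − 19/800·(0))/(1+19/800) = 4783/5000 ≈ 0.956600
step 2 [1y] bond c/2=13/400: DF=(31127/31250 − 13/400·(0.956600))/(1+13/400) = 4673/5000 ≈ 0.934600
step 3 [1.5y] bond c/2=7/400: DF=(3919519/4000000 − 7/400·(0.956600+0.934600))/(1+7/400) = 1861/2000 ≈ 0.930500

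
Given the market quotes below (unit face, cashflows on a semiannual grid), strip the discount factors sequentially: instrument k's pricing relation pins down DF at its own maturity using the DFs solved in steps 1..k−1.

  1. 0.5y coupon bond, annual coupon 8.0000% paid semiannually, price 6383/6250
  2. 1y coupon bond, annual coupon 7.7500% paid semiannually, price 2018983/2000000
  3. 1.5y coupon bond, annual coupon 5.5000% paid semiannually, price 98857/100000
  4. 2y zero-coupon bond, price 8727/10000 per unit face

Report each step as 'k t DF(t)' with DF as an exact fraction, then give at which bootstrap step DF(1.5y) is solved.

1 1/2 491/500
2 1 1169/1250
3 3/2 2277/2500
4 2 8727/10000
DF(1.5y) is solved at step 3

step 1 [0.5y] bond c/2=1/25: DF=(6383/6250 − 1/25·(0))/(1+1/25) = 491/500 ≈ 0.982000
step 2 [1y] bond c/2=31/800: DF=(2018983/2000000 − 31/800·(0.982000))/(1+31/800) = 1169/1250 ≈ 0.935200
step 3 [1.5y] bond c/2=11/400: DF=(98857/100000 − 11/400·(0.982000+0.935200))/(1+11/400) = 2277/2500 ≈ 0.910800
step 4 [2y] zero: DF = P = 8727/10000 ≈ 0.872700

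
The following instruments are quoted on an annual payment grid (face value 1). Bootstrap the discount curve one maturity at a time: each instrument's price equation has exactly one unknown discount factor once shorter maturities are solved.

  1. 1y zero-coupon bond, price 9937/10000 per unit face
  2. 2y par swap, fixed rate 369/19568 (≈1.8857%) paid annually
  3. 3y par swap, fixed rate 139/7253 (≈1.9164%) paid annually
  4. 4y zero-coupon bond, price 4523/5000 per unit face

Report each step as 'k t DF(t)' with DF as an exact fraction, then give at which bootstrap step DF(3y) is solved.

step 1 [1y] zero: DF = P = 9937/10000 ≈ 0.993700
step 2 [2y] swap r/1=369/19568: DF=(1 − 369/19568·(0.993700))/(1+369/19568) = 9631/10000 ≈ 0.963100
step 3 [3y] swap r/1=139/7253: DF=(1 − 139/7253·(0.993700+0.963100))/(1+139/7253) = 2361/2500 ≈ 0.944400
step 4 [4y] zero: DF = P = 4523/5000 ≈ 0.904600

1 1 9937/10000
2 2 9631/10000
3 3 2361/2500
4 4 4523/5000
DF(3y) is solved at step 3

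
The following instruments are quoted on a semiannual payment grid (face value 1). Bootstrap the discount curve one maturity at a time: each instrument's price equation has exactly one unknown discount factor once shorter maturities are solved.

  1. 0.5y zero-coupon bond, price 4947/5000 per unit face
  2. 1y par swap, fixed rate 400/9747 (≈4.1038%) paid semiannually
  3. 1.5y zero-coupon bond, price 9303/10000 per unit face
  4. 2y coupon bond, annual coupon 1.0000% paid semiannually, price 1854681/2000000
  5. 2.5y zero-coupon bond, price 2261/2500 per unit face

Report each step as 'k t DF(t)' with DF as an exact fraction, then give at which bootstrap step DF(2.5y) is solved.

step 1 [0.5y] zero: DF = P = 4947/5000 ≈ 0.989400
step 2 [1y] swap r/2=200/9747: DF=(1 − 200/9747·(0.989400))/(1+200/9747) = 24/25 ≈ 0.960000
step 3 [1.5y] zero: DF = P = 9303/10000 ≈ 0.930300
step 4 [2y] bond c/2=1/200: DF=(1854681/2000000 − 1/200·(0.989400+0.960000+0.930300))/(1+1/200) = 2271/2500 ≈ 0.908400
step 5 [2.5y] zero: DF = P = 2261/2500 ≈ 0.904400

1 1/2 4947/5000
2 1 24/25
3 3/2 9303/10000
4 2 2271/2500
5 5/2 2261/2500
DF(2.5y) is solved at step 5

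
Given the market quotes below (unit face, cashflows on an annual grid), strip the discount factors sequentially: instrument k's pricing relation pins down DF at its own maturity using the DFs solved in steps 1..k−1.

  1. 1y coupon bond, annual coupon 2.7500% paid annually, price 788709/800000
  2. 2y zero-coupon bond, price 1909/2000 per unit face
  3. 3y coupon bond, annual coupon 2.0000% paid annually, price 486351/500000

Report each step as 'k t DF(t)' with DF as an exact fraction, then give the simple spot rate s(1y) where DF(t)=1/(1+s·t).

1 1 1919/2000
2 2 1909/2000
3 3 9161/10000
s(1y) = (1/(1919/2000) − 1)/(1) = 81/1919 ≈ 4.2209%

step 1 [1y] bond c/1=11/400: DF=(788709/800000 − 11/400·(0))/(1+11/400) = 1919/2000 ≈ 0.959500
step 2 [2y] zero: DF = P = 1909/2000 ≈ 0.954500
step 3 [3y] bond c/1=1/50: DF=(486351/500000 − 1/50·(0.959500+0.954500))/(1+1/50) = 9161/10000 ≈ 0.916100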